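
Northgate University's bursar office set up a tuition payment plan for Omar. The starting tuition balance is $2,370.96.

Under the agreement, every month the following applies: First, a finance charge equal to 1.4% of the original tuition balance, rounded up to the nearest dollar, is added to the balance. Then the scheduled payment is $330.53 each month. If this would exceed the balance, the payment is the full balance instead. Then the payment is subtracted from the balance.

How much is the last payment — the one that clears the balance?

Month 1: opening $2,370.96; interest $34.00 → $2,404.96; payment $330.53; balance $2,074.43
Month 2: opening $2,074.43; interest $34.00 → $2,108.43; payment $330.53; balance $1,777.90
Month 3: opening $1,777.90; interest $34.00 → $1,811.90; payment $330.53; balance $1,481.37
Month 4: opening $1,481.37; interest $34.00 → $1,515.37; payment $330.53; balance $1,184.84
Month 5: opening $1,184.84; interest $34.00 → $1,218.84; payment $330.53; balance $888.31
Month 6: opening $888.31; interest $34.00 → $922.31; payment $330.53; balance $591.78
Month 7: opening $591.78; interest $34.00 → $625.78; payment $330.53; balance $295.25
Month 8: opening $295.25; interest $34.00 → $329.25; payment $329.25; balance $0.00

$329.25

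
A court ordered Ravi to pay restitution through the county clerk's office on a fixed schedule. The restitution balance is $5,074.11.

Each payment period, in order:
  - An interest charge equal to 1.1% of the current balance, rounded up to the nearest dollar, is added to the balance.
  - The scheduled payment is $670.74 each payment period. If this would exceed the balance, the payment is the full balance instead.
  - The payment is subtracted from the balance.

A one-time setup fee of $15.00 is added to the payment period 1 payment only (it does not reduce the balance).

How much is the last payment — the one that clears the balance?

Payment period 1: opening $5,074.11; interest $56.00 → $5,130.11; payment $670.74 (+ $15.00 fee); balance $4,459.37
Payment period 2: opening $4,459.37; interest $50.00 → $4,509.37; payment $670.74; balance $3,838.63
Payment period 3: opening $3,838.63; interest $43.00 → $3,881.63; payment $670.74; balance $3,210.89
Payment period 4: opening $3,210.89; interest $36.00 → $3,246.89; payment $670.74; balance $2,576.15
Payment period 5: opening $2,576.15; interest $29.00 → $2,605.15; payment $670.74; balance $1,934.41
Payment period 6: opening $1,934.41; interest $22.00 → $1,956.41; payment $670.74; balance $1,285.67
Payment period 7: opening $1,285.67; interest $15.00 → $1,300.67; payment $670.74; balance $629.93
Payment period 8: opening $629.93; interest $7.00 → $636.93; payment $636.93; balance $0.00

$636.93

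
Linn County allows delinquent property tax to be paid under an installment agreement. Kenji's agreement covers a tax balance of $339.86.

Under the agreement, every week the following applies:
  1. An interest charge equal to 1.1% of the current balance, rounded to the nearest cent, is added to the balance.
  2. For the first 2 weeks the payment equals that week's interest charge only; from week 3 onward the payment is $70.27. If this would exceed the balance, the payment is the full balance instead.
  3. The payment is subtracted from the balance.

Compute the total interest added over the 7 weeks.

$18.78

# | Opening | Interest | Payment | End bal
1 | $339.86 | $3.74 | $3.74 | $339.86
2 | $339.86 | $3.74 | $3.74 | $339.86
3 | $339.86 | $3.74 | $70.27 | $273.33
4 | $273.33 | $3.01 | $70.27 | $206.07
5 | $206.07 | $2.27 | $70.27 | $138.07
6 | $138.07 | $1.52 | $70.27 | $69.32
7 | $69.32 | $0.76 | $70.08 | $0.00
Total interest: $3.74 + $3.74 + $3.74 + $3.01 + $2.27 + $1.52 + $0.76 = $18.78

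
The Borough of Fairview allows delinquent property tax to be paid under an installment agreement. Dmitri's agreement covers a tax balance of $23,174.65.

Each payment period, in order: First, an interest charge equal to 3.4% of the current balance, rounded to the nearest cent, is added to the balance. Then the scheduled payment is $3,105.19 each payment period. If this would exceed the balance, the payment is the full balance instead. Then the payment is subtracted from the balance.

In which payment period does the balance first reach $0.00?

9

# | Opening | Interest | Payment | End bal
1 | $23,174.65 | $787.94 | $3,105.19 | $20,857.40
2 | $20,857.40 | $709.15 | $3,105.19 | $18,461.36
3 | $18,461.36 | $627.69 | $3,105.19 | $15,983.86
4 | $15,983.86 | $543.45 | $3,105.19 | $13,422.12
5 | $13,422.12 | $456.35 | $3,105.19 | $10,773.28
6 | $10,773.28 | $366.29 | $3,105.19 | $8,034.38
7 | $8,034.38 | $273.17 | $3,105.19 | $5,202.36
8 | $5,202.36 | $176.88 | $3,105.19 | $2,274.05
9 | $2,274.05 | $77.32 | $2,351.37 | $0.00
Balance reaches $0.00 in payment period 9.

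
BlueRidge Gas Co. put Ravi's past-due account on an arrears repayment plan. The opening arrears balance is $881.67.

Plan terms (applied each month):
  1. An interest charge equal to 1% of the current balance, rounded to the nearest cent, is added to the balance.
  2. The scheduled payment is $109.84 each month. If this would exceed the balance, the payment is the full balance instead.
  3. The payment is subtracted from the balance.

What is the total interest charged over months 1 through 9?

$42.13

# | Opening | Interest | Payment | End bal
1 | $881.67 | $8.82 | $109.84 | $780.65
2 | $780.65 | $7.81 | $109.84 | $678.62
3 | $678.62 | $6.79 | $109.84 | $575.57
4 | $575.57 | $5.76 | $109.84 | $471.49
5 | $471.49 | $4.71 | $109.84 | $366.36
6 | $366.36 | $3.66 | $109.84 | $260.18
7 | $260.18 | $2.60 | $109.84 | $152.94
8 | $152.94 | $1.53 | $109.84 | $44.63
9 | $44.63 | $0.45 | $45.08 | $0.00
Total interest: $8.82 + $7.81 + $6.79 + $5.76 + $4.71 + $3.66 + $2.60 + $1.53 + $0.45 = $42.13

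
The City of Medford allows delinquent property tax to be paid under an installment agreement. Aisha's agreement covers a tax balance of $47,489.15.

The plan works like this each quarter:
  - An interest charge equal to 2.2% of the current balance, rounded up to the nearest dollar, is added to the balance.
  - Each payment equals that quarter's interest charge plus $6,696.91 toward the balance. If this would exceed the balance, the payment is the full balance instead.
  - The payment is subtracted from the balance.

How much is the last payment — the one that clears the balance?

Quarter 1: $47,489.15 +$1,045.00 interest = $48,534.15; pay $7,741.91 → $40,792.24
Quarter 2: $40,792.24 +$898.00 interest = $41,690.24; pay $7,594.91 → $34,095.33
Quarter 3: $34,095.33 +$751.00 interest = $34,846.33; pay $7,447.91 → $27,398.42
Quarter 4: $27,398.42 +$603.00 interest = $28,001.42; pay $7,299.91 → $20,701.51
Quarter 5: $20,701.51 +$456.00 interest = $21,157.51; pay $7,152.91 → $14,004.60
Quarter 6: $14,004.60 +$309.00 interest = $14,313.60; pay $7,005.91 → $7,307.69
Quarter 7: $7,307.69 +$161.00 interest = $7,468.69; pay $6,857.91 → $610.78
Quarter 8: $610.78 +$14.00 interest = $624.78; pay $624.78 → $0.00

$624.78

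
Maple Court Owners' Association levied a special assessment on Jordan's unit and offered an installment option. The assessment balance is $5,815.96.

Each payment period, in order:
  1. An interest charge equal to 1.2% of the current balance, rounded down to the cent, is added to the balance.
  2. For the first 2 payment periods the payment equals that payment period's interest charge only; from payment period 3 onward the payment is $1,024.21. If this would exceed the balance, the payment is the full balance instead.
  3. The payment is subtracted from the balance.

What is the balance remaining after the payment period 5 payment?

$2,918.19

Payment period 1: $5,815.96 +$69.79 interest = $5,885.75; pay $69.79 → $5,815.96
Payment period 2: $5,815.96 +$69.79 interest = $5,885.75; pay $69.79 → $5,815.96
Payment period 3: $5,815.96 +$69.79 interest = $5,885.75; pay $1,024.21 → $4,861.54
Payment period 4: $4,861.54 +$58.33 interest = $4,919.87; pay $1,024.21 → $3,895.66
Payment period 5: $3,895.66 +$46.74 interest = $3,942.40; pay $1,024.21 → $2,918.19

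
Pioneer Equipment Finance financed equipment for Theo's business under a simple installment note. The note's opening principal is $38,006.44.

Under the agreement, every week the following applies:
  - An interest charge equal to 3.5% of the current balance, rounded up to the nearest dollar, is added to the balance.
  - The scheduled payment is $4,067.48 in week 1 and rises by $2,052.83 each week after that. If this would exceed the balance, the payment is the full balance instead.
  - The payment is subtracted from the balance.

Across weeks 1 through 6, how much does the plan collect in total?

# | Opening | Interest | Payment | End bal
1 | $38,006.44 | $1,331.00 | $4,067.48 | $35,269.96
2 | $35,269.96 | $1,235.00 | $6,120.31 | $30,384.65
3 | $30,384.65 | $1,064.00 | $8,173.14 | $23,275.51
4 | $23,275.51 | $815.00 | $10,225.97 | $13,864.54
5 | $13,864.54 | $486.00 | $12,278.80 | $2,071.74
6 | $2,071.74 | $73.00 | $2,144.74 | $0.00
Total paid: $43,010.44

$43,010.44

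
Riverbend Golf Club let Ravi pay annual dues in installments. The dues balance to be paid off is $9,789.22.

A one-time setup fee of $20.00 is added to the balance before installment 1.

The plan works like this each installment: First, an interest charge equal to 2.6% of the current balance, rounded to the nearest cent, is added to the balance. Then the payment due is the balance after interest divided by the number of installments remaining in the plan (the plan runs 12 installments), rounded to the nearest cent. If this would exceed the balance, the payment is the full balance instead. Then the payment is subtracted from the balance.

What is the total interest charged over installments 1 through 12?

Installment 1: opening $9,809.22; interest $255.04 → $10,064.26; payment $838.69; balance $9,225.57
Installment 2: opening $9,225.57; interest $239.86 → $9,465.43; payment $860.49; balance $8,604.94
Installment 3: opening $8,604.94; interest $223.73 → $8,828.67; payment $882.87; balance $7,945.80
Installment 4: opening $7,945.80; interest $206.59 → $8,152.39; payment $905.82; balance $7,246.57
Installment 5: opening $7,246.57; interest $188.41 → $7,434.98; payment $929.37; balance $6,505.61
Installment 6: opening $6,505.61; interest $169.15 → $6,674.76; payment $953.54; balance $5,721.22
Installment 7: opening $5,721.22; interest $148.75 → $5,869.97; payment $978.33; balance $4,891.64
Installment 8: opening $4,891.64; interest $127.18 → $5,018.82; payment $1,003.76; balance $4,015.06
Installment 9: opening $4,015.06; interest $104.39 → $4,119.45; payment $1,029.86; balance $3,089.59
Installment 10: opening $3,089.59; interest $80.33 → $3,169.92; payment $1,056.64; balance $2,113.28
Installment 11: opening $2,113.28; interest $54.95 → $2,168.23; payment $1,084.12; balance $1,084.11
Installment 12: opening $1,084.11; interest $28.19 → $1,112.30; payment $1,112.30; balance $0.00
Total interest: $255.04 + $239.86 + $223.73 + $206.59 + $188.41 + $169.15 + $148.75 + $127.18 + $104.39 + $80.33 + $54.95 + $28.19 = $1,826.57

$1,826.57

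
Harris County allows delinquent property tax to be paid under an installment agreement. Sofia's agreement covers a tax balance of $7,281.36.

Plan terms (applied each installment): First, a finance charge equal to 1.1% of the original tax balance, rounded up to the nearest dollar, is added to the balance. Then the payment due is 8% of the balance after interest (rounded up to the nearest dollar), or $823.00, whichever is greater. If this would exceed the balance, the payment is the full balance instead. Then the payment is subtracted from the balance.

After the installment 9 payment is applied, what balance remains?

$603.36

Installment 1: opening $7,281.36; interest $81.00 → $7,362.36; payment $823.00; balance $6,539.36
Installment 2: opening $6,539.36; interest $81.00 → $6,620.36; payment $823.00; balance $5,797.36
Installment 3: opening $5,797.36; interest $81.00 → $5,878.36; payment $823.00; balance $5,055.36
Installment 4: opening $5,055.36; interest $81.00 → $5,136.36; payment $823.00; balance $4,313.36
Installment 5: opening $4,313.36; interest $81.00 → $4,394.36; payment $823.00; balance $3,571.36
Installment 6: opening $3,571.36; interest $81.00 → $3,652.36; payment $823.00; balance $2,829.36
Installment 7: opening $2,829.36; interest $81.00 → $2,910.36; payment $823.00; balance $2,087.36
Installment 8: opening $2,087.36; interest $81.00 → $2,168.36; payment $823.00; balance $1,345.36
Installment 9: opening $1,345.36; interest $81.00 → $1,426.36; payment $823.00; balance $603.36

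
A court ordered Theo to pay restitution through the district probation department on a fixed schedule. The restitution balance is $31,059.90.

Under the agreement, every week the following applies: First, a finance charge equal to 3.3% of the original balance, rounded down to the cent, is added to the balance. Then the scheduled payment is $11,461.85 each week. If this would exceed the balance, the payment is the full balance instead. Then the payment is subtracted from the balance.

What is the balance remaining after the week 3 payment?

Week 1: opening $31,059.90; interest $1,024.97 → $32,084.87; payment $11,461.85; balance $20,623.02
Week 2: opening $20,623.02; interest $1,024.97 → $21,647.99; payment $11,461.85; balance $10,186.14
Week 3: opening $10,186.14; interest $1,024.97 → $11,211.11; payment $11,211.11; balance $0.00

$0.00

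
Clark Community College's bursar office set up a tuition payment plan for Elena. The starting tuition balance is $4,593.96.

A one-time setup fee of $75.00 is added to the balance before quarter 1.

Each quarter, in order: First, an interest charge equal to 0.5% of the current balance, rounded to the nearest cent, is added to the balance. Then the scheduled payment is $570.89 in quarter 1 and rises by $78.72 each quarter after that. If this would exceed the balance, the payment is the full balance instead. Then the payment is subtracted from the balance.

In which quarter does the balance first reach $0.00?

7

Quarter 1: $4,668.96 +$23.34 interest = $4,692.30; pay $570.89 → $4,121.41
Quarter 2: $4,121.41 +$20.61 interest = $4,142.02; pay $649.61 → $3,492.41
Quarter 3: $3,492.41 +$17.46 interest = $3,509.87; pay $728.33 → $2,781.54
Quarter 4: $2,781.54 +$13.91 interest = $2,795.45; pay $807.05 → $1,988.40
Quarter 5: $1,988.40 +$9.94 interest = $1,998.34; pay $885.77 → $1,112.57
Quarter 6: $1,112.57 +$5.56 interest = $1,118.13; pay $964.49 → $153.64
Quarter 7: $153.64 +$0.77 interest = $154.41; pay $154.41 → $0.00
Balance reaches $0.00 in quarter 7.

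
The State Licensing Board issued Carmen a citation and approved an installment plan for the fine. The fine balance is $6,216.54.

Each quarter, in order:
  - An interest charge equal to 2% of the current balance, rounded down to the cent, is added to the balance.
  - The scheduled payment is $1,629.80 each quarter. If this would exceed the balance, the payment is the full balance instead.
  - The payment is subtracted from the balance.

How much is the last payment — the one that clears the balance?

$11.80

Quarter 1: $6,216.54 +$124.33 interest = $6,340.87; pay $1,629.80 → $4,711.07
Quarter 2: $4,711.07 +$94.22 interest = $4,805.29; pay $1,629.80 → $3,175.49
Quarter 3: $3,175.49 +$63.50 interest = $3,238.99; pay $1,629.80 → $1,609.19
Quarter 4: $1,609.19 +$32.18 interest = $1,641.37; pay $1,629.80 → $11.57
Quarter 5: $11.57 +$0.23 interest = $11.80; pay $11.80 → $0.00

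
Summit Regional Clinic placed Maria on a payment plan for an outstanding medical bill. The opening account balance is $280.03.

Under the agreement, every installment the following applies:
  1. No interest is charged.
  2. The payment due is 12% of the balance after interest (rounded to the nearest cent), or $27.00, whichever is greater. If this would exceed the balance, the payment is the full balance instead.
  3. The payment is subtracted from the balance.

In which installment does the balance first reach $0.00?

11

Installment 1: $280.03 − $33.60 → $246.43
Installment 2: $246.43 − $29.57 → $216.86
Installment 3: $216.86 − $27.00 → $189.86
Installment 4: $189.86 − $27.00 → $162.86
Installment 5: $162.86 − $27.00 → $135.86
Installment 6: $135.86 − $27.00 → $108.86
Installment 7: $108.86 − $27.00 → $81.86
Installment 8: $81.86 − $27.00 → $54.86
Installment 9: $54.86 − $27.00 → $27.86
Installment 10: $27.86 − $27.00 → $0.86
Installment 11: $0.86 − $0.86 → $0.00
Balance reaches $0.00 in installment 11.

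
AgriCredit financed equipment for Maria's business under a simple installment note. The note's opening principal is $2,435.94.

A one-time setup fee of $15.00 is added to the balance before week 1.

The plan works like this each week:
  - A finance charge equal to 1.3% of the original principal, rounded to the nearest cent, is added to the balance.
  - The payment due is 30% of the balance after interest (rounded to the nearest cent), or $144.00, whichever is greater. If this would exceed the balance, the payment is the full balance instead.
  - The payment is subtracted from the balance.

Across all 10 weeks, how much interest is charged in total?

$316.70

Week 1: $2,450.94 +$31.67 interest = $2,482.61; pay $744.78 → $1,737.83
Week 2: $1,737.83 +$31.67 interest = $1,769.50; pay $530.85 → $1,238.65
Week 3: $1,238.65 +$31.67 interest = $1,270.32; pay $381.10 → $889.22
Week 4: $889.22 +$31.67 interest = $920.89; pay $276.27 → $644.62
Week 5: $644.62 +$31.67 interest = $676.29; pay $202.89 → $473.40
Week 6: $473.40 +$31.67 interest = $505.07; pay $151.52 → $353.55
Week 7: $353.55 +$31.67 interest = $385.22; pay $144.00 → $241.22
Week 8: $241.22 +$31.67 interest = $272.89; pay $144.00 → $128.89
Week 9: $128.89 +$31.67 interest = $160.56; pay $144.00 → $16.56
Week 10: $16.56 +$31.67 interest = $48.23; pay $48.23 → $0.00
Total interest: $31.67 + $31.67 + $31.67 + $31.67 + $31.67 + $31.67 + $31.67 + $31.67 + $31.67 + $31.67 = $316.70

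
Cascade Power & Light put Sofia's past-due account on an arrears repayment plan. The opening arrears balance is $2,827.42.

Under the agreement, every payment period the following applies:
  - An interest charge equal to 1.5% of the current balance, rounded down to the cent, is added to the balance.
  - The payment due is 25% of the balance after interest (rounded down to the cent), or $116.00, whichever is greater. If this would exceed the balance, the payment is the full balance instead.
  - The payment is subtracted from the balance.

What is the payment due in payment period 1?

$717.45

# | Opening | Interest | Payment | End bal
1 | $2,827.42 | $42.41 | $717.45 | $2,152.38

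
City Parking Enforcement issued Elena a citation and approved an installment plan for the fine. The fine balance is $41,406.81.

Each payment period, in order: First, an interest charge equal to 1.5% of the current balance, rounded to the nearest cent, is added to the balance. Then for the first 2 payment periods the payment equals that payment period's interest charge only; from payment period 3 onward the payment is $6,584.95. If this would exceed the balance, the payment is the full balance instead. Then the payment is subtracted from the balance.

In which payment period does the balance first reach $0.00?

Payment period 1: opening $41,406.81; interest $621.10 → $42,027.91; payment $621.10; balance $41,406.81
Payment period 2: opening $41,406.81; interest $621.10 → $42,027.91; payment $621.10; balance $41,406.81
Payment period 3: opening $41,406.81; interest $621.10 → $42,027.91; payment $6,584.95; balance $35,442.96
Payment period 4: opening $35,442.96; interest $531.64 → $35,974.60; payment $6,584.95; balance $29,389.65
Payment period 5: opening $29,389.65; interest $440.84 → $29,830.49; payment $6,584.95; balance $23,245.54
Payment period 6: opening $23,245.54; interest $348.68 → $23,594.22; payment $6,584.95; balance $17,009.27
Payment period 7: opening $17,009.27; interest $255.14 → $17,264.41; payment $6,584.95; balance $10,679.46
Payment period 8: opening $10,679.46; interest $160.19 → $10,839.65; payment $6,584.95; balance $4,254.70
Payment period 9: opening $4,254.70; interest $63.82 → $4,318.52; payment $4,318.52; balance $0.00
Balance reaches $0.00 in payment period 9.

9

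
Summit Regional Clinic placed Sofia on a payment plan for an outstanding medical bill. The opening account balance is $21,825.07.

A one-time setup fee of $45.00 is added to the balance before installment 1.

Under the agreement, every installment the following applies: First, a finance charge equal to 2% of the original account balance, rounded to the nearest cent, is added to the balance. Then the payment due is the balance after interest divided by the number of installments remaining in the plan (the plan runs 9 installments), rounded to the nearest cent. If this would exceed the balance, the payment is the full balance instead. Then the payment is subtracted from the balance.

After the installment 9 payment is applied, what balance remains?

$0.00

Installment 1: $21,870.07 +$436.50 interest = $22,306.57; pay $2,478.51 → $19,828.06
Installment 2: $19,828.06 +$436.50 interest = $20,264.56; pay $2,533.07 → $17,731.49
Installment 3: $17,731.49 +$436.50 interest = $18,167.99; pay $2,595.43 → $15,572.56
Installment 4: $15,572.56 +$436.50 interest = $16,009.06; pay $2,668.18 → $13,340.88
Installment 5: $13,340.88 +$436.50 interest = $13,777.38; pay $2,755.48 → $11,021.90
Installment 6: $11,021.90 +$436.50 interest = $11,458.40; pay $2,864.60 → $8,593.80
Installment 7: $8,593.80 +$436.50 interest = $9,030.30; pay $3,010.10 → $6,020.20
Installment 8: $6,020.20 +$436.50 interest = $6,456.70; pay $3,228.35 → $3,228.35
Installment 9: $3,228.35 +$436.50 interest = $3,664.85; pay $3,664.85 → $0.00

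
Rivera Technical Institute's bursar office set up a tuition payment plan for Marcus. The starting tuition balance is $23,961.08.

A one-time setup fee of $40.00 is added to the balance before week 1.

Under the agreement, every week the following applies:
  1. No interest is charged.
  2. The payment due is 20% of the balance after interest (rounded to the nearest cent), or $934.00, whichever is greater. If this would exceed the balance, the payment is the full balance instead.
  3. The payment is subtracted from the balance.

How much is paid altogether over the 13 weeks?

$24,001.08

Week 1: $24,001.08 − $4,800.22 → $19,200.86
Week 2: $19,200.86 − $3,840.17 → $15,360.69
Week 3: $15,360.69 − $3,072.14 → $12,288.55
Week 4: $12,288.55 − $2,457.71 → $9,830.84
Week 5: $9,830.84 − $1,966.17 → $7,864.67
Week 6: $7,864.67 − $1,572.93 → $6,291.74
Week 7: $6,291.74 − $1,258.35 → $5,033.39
Week 8: $5,033.39 − $1,006.68 → $4,026.71
Week 9: $4,026.71 − $934.00 → $3,092.71
Week 10: $3,092.71 − $934.00 → $2,158.71
Week 11: $2,158.71 − $934.00 → $1,224.71
Week 12: $1,224.71 − $934.00 → $290.71
Week 13: $290.71 − $290.71 → $0.00
Total paid: $24,001.08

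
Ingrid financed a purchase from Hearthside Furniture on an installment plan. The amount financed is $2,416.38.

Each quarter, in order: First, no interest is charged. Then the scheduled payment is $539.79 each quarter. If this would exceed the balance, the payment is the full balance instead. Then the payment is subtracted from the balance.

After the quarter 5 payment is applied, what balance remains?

$0.00

Quarter 1: opening $2,416.38; payment $539.79; balance $1,876.59
Quarter 2: opening $1,876.59; payment $539.79; balance $1,336.80
Quarter 3: opening $1,336.80; payment $539.79; balance $797.01
Quarter 4: opening $797.01; payment $539.79; balance $257.22
Quarter 5: opening $257.22; payment $257.22; balance $0.00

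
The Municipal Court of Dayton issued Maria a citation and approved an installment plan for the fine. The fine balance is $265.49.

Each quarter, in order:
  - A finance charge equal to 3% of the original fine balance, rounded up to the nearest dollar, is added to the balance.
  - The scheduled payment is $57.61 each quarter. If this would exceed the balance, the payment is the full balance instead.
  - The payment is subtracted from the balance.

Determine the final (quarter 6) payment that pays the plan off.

$25.44

Quarter 1: opening $265.49; interest $8.00 → $273.49; payment $57.61; balance $215.88
Quarter 2: opening $215.88; interest $8.00 → $223.88; payment $57.61; balance $166.27
Quarter 3: opening $166.27; interest $8.00 → $174.27; payment $57.61; balance $116.66
Quarter 4: opening $116.66; interest $8.00 → $124.66; payment $57.61; balance $67.05
Quarter 5: opening $67.05; interest $8.00 → $75.05; payment $57.61; balance $17.44
Quarter 6: opening $17.44; interest $8.00 → $25.44; payment $25.44; balance $0.00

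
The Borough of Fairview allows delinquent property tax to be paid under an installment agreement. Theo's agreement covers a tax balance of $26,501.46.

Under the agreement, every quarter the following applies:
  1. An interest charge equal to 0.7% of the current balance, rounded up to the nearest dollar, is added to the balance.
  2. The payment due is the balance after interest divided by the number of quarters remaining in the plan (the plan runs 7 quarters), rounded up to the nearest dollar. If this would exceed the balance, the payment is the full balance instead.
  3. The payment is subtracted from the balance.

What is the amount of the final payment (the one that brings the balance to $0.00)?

Quarter 1: $26,501.46 +$186.00 interest = $26,687.46; pay $3,813.00 → $22,874.46
Quarter 2: $22,874.46 +$161.00 interest = $23,035.46; pay $3,840.00 → $19,195.46
Quarter 3: $19,195.46 +$135.00 interest = $19,330.46; pay $3,867.00 → $15,463.46
Quarter 4: $15,463.46 +$109.00 interest = $15,572.46; pay $3,894.00 → $11,678.46
Quarter 5: $11,678.46 +$82.00 interest = $11,760.46; pay $3,921.00 → $7,839.46
Quarter 6: $7,839.46 +$55.00 interest = $7,894.46; pay $3,948.00 → $3,946.46
Quarter 7: $3,946.46 +$28.00 interest = $3,974.46; pay $3,974.46 → $0.00

$3,974.46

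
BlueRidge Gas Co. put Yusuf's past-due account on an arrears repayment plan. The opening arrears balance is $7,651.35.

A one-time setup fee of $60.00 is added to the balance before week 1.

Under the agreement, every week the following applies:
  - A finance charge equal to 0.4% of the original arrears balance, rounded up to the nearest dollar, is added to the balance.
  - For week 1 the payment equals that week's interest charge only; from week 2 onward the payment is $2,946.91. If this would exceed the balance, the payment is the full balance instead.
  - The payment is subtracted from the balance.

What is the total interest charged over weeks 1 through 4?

$124.00

Week 1: opening $7,711.35; interest $31.00 → $7,742.35; payment $31.00; balance $7,711.35
Week 2: opening $7,711.35; interest $31.00 → $7,742.35; payment $2,946.91; balance $4,795.44
Week 3: opening $4,795.44; interest $31.00 → $4,826.44; payment $2,946.91; balance $1,879.53
Week 4: opening $1,879.53; interest $31.00 → $1,910.53; payment $1,910.53; balance $0.00
Total interest: $31.00 + $31.00 + $31.00 + $31.00 = $124.00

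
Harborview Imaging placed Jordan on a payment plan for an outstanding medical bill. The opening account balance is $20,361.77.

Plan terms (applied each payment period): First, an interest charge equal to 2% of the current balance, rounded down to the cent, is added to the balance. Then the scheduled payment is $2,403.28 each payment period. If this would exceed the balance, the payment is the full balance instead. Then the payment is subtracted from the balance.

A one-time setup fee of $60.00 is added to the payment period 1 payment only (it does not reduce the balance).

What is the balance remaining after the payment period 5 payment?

$9,974.25

Payment period 1: opening $20,361.77; interest $407.23 → $20,769.00; payment $2,403.28 (+ $60.00 fee); balance $18,365.72
Payment period 2: opening $18,365.72; interest $367.31 → $18,733.03; payment $2,403.28; balance $16,329.75
Payment period 3: opening $16,329.75; interest $326.59 → $16,656.34; payment $2,403.28; balance $14,253.06
Payment period 4: opening $14,253.06; interest $285.06 → $14,538.12; payment $2,403.28; balance $12,134.84
Payment period 5: opening $12,134.84; interest $242.69 → $12,377.53; payment $2,403.28; balance $9,974.25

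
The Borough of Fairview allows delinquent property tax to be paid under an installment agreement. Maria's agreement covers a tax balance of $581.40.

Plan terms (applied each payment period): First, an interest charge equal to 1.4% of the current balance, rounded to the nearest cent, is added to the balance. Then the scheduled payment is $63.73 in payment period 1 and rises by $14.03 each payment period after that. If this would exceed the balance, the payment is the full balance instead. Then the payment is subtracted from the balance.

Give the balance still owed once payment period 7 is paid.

Payment period 1: opening $581.40; interest $8.14 → $589.54; payment $63.73; balance $525.81
Payment period 2: opening $525.81; interest $7.36 → $533.17; payment $77.76; balance $455.41
Payment period 3: opening $455.41; interest $6.38 → $461.79; payment $91.79; balance $370.00
Payment period 4: opening $370.00; interest $5.18 → $375.18; payment $105.82; balance $269.36
Payment period 5: opening $269.36; interest $3.77 → $273.13; payment $119.85; balance $153.28
Payment period 6: opening $153.28; interest $2.15 → $155.43; payment $133.88; balance $21.55
Payment period 7: opening $21.55; interest $0.30 → $21.85; payment $21.85; balance $0.00

$0.00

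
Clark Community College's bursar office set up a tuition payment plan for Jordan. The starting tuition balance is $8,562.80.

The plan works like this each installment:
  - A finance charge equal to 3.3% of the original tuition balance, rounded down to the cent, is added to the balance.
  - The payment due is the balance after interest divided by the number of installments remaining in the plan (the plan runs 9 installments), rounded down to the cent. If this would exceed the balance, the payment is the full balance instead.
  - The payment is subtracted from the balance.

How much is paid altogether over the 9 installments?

Installment 1: opening $8,562.80; interest $282.57 → $8,845.37; payment $982.81; balance $7,862.56
Installment 2: opening $7,862.56; interest $282.57 → $8,145.13; payment $1,018.14; balance $7,126.99
Installment 3: opening $7,126.99; interest $282.57 → $7,409.56; payment $1,058.50; balance $6,351.06
Installment 4: opening $6,351.06; interest $282.57 → $6,633.63; payment $1,105.60; balance $5,528.03
Installment 5: opening $5,528.03; interest $282.57 → $5,810.60; payment $1,162.12; balance $4,648.48
Installment 6: opening $4,648.48; interest $282.57 → $4,931.05; payment $1,232.76; balance $3,698.29
Installment 7: opening $3,698.29; interest $282.57 → $3,980.86; payment $1,326.95; balance $2,653.91
Installment 8: opening $2,653.91; interest $282.57 → $2,936.48; payment $1,468.24; balance $1,468.24
Installment 9: opening $1,468.24; interest $282.57 → $1,750.81; payment $1,750.81; balance $0.00
Total paid: $11,105.93

$11,105.93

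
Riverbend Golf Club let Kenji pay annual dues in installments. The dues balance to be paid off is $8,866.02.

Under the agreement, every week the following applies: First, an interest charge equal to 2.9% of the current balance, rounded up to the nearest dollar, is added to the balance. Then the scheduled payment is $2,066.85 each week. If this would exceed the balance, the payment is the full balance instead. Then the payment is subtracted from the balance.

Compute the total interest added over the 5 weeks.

$748.00

Week 1: opening $8,866.02; interest $258.00 → $9,124.02; payment $2,066.85; balance $7,057.17
Week 2: opening $7,057.17; interest $205.00 → $7,262.17; payment $2,066.85; balance $5,195.32
Week 3: opening $5,195.32; interest $151.00 → $5,346.32; payment $2,066.85; balance $3,279.47
Week 4: opening $3,279.47; interest $96.00 → $3,375.47; payment $2,066.85; balance $1,308.62
Week 5: opening $1,308.62; interest $38.00 → $1,346.62; payment $1,346.62; balance $0.00
Total interest: $258.00 + $205.00 + $151.00 + $96.00 + $38.00 = $748.00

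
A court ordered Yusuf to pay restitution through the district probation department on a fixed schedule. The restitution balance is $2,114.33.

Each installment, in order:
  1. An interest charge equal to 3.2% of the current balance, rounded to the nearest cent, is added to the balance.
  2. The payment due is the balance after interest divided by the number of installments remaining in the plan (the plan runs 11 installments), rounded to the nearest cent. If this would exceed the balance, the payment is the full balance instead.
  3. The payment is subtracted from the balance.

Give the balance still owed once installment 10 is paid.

$263.37

Installment 1: opening $2,114.33; interest $67.66 → $2,181.99; payment $198.36; balance $1,983.63
Installment 2: opening $1,983.63; interest $63.48 → $2,047.11; payment $204.71; balance $1,842.40
Installment 3: opening $1,842.40; interest $58.96 → $1,901.36; payment $211.26; balance $1,690.10
Installment 4: opening $1,690.10; interest $54.08 → $1,744.18; payment $218.02; balance $1,526.16
Installment 5: opening $1,526.16; interest $48.84 → $1,575.00; payment $225.00; balance $1,350.00
Installment 6: opening $1,350.00; interest $43.20 → $1,393.20; payment $232.20; balance $1,161.00
Installment 7: opening $1,161.00; interest $37.15 → $1,198.15; payment $239.63; balance $958.52
Installment 8: opening $958.52; interest $30.67 → $989.19; payment $247.30; balance $741.89
Installment 9: opening $741.89; interest $23.74 → $765.63; payment $255.21; balance $510.42
Installment 10: opening $510.42; interest $16.33 → $526.75; payment $263.38; balance $263.37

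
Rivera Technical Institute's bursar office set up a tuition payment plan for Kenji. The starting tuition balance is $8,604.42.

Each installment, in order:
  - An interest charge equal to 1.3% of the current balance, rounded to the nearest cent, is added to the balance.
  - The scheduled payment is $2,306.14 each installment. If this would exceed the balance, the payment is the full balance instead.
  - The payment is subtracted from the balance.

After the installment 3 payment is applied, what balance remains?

$1,935.63

# | Opening | Interest | Payment | End bal
1 | $8,604.42 | $111.86 | $2,306.14 | $6,410.14
2 | $6,410.14 | $83.33 | $2,306.14 | $4,187.33
3 | $4,187.33 | $54.44 | $2,306.14 | $1,935.63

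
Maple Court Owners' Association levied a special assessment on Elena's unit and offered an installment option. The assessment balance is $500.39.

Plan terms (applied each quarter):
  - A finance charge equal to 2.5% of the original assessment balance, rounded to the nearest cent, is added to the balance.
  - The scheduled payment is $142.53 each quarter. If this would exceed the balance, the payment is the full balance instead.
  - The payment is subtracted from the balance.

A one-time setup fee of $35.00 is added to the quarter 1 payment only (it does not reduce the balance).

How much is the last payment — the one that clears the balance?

# | Opening | Interest | Payment | Fee | End bal
1 | $500.39 | $12.51 | $142.53 | $35.00 | $370.37
2 | $370.37 | $12.51 | $142.53 | — | $240.35
3 | $240.35 | $12.51 | $142.53 | — | $110.33
4 | $110.33 | $12.51 | $122.84 | — | $0.00

$122.84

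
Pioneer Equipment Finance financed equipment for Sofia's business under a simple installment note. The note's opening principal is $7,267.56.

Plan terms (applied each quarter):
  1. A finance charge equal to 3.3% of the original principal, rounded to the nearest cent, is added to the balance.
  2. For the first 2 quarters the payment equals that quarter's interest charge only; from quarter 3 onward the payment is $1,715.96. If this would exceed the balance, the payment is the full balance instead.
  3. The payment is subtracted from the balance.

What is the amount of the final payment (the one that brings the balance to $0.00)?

$1,602.87

# | Opening | Interest | Payment | End bal
1 | $7,267.56 | $239.83 | $239.83 | $7,267.56
2 | $7,267.56 | $239.83 | $239.83 | $7,267.56
3 | $7,267.56 | $239.83 | $1,715.96 | $5,791.43
4 | $5,791.43 | $239.83 | $1,715.96 | $4,315.30
5 | $4,315.30 | $239.83 | $1,715.96 | $2,839.17
6 | $2,839.17 | $239.83 | $1,715.96 | $1,363.04
7 | $1,363.04 | $239.83 | $1,602.87 | $0.00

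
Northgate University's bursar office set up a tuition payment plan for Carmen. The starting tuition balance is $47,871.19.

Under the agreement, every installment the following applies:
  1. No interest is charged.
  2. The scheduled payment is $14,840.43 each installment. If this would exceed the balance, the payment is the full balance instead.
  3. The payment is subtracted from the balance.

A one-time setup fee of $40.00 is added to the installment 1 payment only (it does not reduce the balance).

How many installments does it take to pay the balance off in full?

Installment 1: $47,871.19 − $14,840.43 (+ $40.00 fee) → $33,030.76
Installment 2: $33,030.76 − $14,840.43 → $18,190.33
Installment 3: $18,190.33 − $14,840.43 → $3,349.90
Installment 4: $3,349.90 − $3,349.90 → $0.00
Balance reaches $0.00 in installment 4.

4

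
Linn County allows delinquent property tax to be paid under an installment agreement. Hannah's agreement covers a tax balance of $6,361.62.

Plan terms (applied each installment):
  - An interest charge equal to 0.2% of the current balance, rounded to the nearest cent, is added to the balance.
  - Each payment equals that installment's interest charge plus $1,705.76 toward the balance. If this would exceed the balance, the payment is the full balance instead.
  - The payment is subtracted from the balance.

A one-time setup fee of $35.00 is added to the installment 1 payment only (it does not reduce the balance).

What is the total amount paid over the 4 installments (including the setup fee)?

Installment 1: opening $6,361.62; interest $12.72 → $6,374.34; payment $1,718.48 (+ $35.00 fee); balance $4,655.86
Installment 2: opening $4,655.86; interest $9.31 → $4,665.17; payment $1,715.07; balance $2,950.10
Installment 3: opening $2,950.10; interest $5.90 → $2,956.00; payment $1,711.66; balance $1,244.34
Installment 4: opening $1,244.34; interest $2.49 → $1,246.83; payment $1,246.83; balance $0.00
Total paid: $6,427.04

$6,427.04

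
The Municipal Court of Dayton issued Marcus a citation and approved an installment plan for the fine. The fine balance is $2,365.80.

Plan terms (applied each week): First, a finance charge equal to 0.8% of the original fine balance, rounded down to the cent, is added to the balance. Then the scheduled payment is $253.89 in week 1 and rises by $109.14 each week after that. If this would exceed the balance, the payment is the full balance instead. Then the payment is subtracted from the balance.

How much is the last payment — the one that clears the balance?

$118.47

# | Opening | Interest | Payment | End bal
1 | $2,365.80 | $18.92 | $253.89 | $2,130.83
2 | $2,130.83 | $18.92 | $363.03 | $1,786.72
3 | $1,786.72 | $18.92 | $472.17 | $1,333.47
4 | $1,333.47 | $18.92 | $581.31 | $771.08
5 | $771.08 | $18.92 | $690.45 | $99.55
6 | $99.55 | $18.92 | $118.47 | $0.00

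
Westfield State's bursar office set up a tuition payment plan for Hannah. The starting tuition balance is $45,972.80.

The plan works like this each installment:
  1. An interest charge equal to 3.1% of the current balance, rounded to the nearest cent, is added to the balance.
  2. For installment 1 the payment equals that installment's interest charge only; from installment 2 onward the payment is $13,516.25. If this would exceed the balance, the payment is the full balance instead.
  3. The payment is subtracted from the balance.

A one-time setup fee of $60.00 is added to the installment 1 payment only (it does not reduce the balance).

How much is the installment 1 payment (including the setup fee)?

Installment 1: opening $45,972.80; interest $1,425.16 → $47,397.96; payment $1,425.16 (+ $60.00 fee); balance $45,972.80

$1,485.16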